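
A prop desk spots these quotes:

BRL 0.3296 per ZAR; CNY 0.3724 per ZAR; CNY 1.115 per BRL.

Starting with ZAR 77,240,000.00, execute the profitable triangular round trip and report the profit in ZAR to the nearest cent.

Profitable loop is ZAR → CNY → BRL → ZAR:
ZAR 77,240,000.00 × 0.3724 = CNY 28,764,176.00
CNY 28,764,176.00 ÷ 1.115 = BRL 25,797,467.26
BRL 25,797,467.26 ÷ 0.3296 = ZAR 78,269,014.76
Profit = ZAR 78,269,014.76 − ZAR 77,240,000.00

Profit: ZAR 1,029,014.76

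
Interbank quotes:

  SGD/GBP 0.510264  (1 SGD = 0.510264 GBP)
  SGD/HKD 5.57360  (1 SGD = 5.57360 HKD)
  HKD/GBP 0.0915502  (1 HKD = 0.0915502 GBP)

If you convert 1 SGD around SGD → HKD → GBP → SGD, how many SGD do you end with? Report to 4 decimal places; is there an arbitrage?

1.0000 (no arbitrage)

Around SGD → HKD → GBP → SGD: 1 × 5.57360 × 0.0915502 ÷ 0.510264 = 1.000000
Product ≈ 1 (deviation 0.000%, within rounding noise).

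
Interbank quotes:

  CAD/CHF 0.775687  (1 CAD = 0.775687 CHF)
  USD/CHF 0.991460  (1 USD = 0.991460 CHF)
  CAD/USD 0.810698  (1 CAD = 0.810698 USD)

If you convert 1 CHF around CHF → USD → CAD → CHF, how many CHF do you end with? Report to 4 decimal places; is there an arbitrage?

0.9651 (arbitrage exists)

Around CHF → USD → CAD → CHF: 1 ÷ 0.991460 ÷ 0.810698 × 0.775687 = 0.965055
Product < 1; profitable direction is CHF → CAD → USD → CHF.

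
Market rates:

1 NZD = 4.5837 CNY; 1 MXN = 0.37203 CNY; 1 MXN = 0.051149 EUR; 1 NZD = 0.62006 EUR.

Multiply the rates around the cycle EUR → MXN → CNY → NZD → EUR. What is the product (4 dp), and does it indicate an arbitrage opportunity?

0.9839 (arbitrage exists)

Around EUR → MXN → CNY → NZD → EUR: 1 ÷ 0.051149 × 0.37203 ÷ 4.5837 × 0.62006 = 0.983917
Product < 1; profitable direction is EUR → NZD → CNY → MXN → EUR.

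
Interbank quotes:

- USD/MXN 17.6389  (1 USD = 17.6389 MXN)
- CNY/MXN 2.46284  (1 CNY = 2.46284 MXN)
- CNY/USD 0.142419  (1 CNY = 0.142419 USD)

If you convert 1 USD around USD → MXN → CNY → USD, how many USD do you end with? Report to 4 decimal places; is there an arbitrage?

Around USD → MXN → CNY → USD: 1 × 17.6389 ÷ 2.46284 × 0.142419 = 1.020007
Product > 1; profitable direction is USD → MXN → CNY → USD.

1.0200 (arbitrage exists)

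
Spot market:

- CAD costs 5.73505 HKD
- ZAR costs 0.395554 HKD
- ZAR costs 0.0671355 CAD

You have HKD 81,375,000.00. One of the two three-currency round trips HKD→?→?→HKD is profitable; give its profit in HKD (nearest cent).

Profit: HKD 2,225,205.68

Profitable loop is HKD → CAD → ZAR → HKD:
HKD 81,375,000.00 ÷ 5.73505 = CAD 14,189,065.48
CAD 14,189,065.48 ÷ 0.0671355 = ZAR 211,349,665.73
ZAR 211,349,665.73 × 0.395554 = HKD 83,600,205.68
Profit = HKD 83,600,205.68 − HKD 81,375,000.00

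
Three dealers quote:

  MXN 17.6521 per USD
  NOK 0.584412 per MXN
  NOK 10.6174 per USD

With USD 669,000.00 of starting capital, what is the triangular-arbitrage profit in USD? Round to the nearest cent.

Profitable loop is USD → NOK → MXN → USD:
USD 669,000.00 × 10.6174 = NOK 7,103,040.60
NOK 7,103,040.60 ÷ 0.584412 = MXN 12,154,166.24
MXN 12,154,166.24 ÷ 17.6521 = USD 688,539.39
Profit = USD 688,539.39 − USD 669,000.00

Profit: USD 19,539.39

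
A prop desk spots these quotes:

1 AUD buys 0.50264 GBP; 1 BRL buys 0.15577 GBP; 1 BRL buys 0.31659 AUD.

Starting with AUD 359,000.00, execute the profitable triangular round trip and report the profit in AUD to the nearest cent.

Profit: AUD 7,745.56

Profitable loop is AUD → GBP → BRL → AUD:
AUD 359,000.00 × 0.50264 = GBP 180,447.76
GBP 180,447.76 ÷ 0.15577 = BRL 1,158,424.34
BRL 1,158,424.34 × 0.31659 = AUD 366,745.56
Profit = AUD 366,745.56 − AUD 359,000.00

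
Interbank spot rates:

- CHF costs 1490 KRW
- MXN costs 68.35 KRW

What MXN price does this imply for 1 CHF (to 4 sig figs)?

CHF/MXN = 21.80

1 CHF × 1490 = 1490 KRW
1490 KRW ÷ 68.35 = 21.7996 MXN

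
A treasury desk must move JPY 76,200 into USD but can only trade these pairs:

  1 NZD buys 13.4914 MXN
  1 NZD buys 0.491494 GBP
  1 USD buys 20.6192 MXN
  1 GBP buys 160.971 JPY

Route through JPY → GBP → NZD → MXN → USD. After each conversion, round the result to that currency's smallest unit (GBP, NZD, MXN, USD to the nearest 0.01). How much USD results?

USD 630.20

JPY 76,200 ÷ 160.971 = GBP 473.38
GBP 473.38 ÷ 0.491494 = NZD 963.15
NZD 963.15 × 13.4914 = MXN 12,994.24
MXN 12,994.24 ÷ 20.6192 = USD 630.20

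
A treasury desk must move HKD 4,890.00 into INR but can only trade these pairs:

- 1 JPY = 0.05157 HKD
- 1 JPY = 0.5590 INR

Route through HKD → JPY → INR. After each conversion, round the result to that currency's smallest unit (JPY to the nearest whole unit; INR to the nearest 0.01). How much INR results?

HKD 4,890.00 ÷ 0.05157 = JPY 94,823
JPY 94,823 × 0.5590 = INR 53,006.06

INR 53,006.06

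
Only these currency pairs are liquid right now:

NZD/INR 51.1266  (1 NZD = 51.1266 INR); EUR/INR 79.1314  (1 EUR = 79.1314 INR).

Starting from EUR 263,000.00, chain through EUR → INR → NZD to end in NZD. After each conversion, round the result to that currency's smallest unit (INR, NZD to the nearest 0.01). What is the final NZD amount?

EUR 263,000.00 × 79.1314 = INR 20,811,558.20
INR 20,811,558.20 ÷ 51.1266 = NZD 407,059.30

NZD 407,059.30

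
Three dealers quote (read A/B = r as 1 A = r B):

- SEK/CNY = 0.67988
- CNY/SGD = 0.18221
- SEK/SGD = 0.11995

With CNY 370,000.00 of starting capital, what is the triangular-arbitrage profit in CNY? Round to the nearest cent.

Profitable loop is CNY → SGD → SEK → CNY:
CNY 370,000.00 × 0.18221 = SGD 67,417.70
SGD 67,417.70 ÷ 0.11995 = SEK 562,048.35
SEK 562,048.35 × 0.67988 = CNY 382,125.43
Profit = CNY 382,125.43 − CNY 370,000.00

Profit: CNY 12,125.43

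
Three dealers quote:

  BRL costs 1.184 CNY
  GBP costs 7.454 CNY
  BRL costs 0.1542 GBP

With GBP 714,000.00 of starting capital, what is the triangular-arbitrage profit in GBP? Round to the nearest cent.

Profitable loop is GBP → BRL → CNY → GBP:
GBP 714,000.00 ÷ 0.1542 = BRL 4,630,350.19
BRL 4,630,350.19 × 1.184 = CNY 5,482,334.63
CNY 5,482,334.63 ÷ 7.454 = GBP 735,488.95
Profit = GBP 735,488.95 − GBP 714,000.00

Profit: GBP 21,488.95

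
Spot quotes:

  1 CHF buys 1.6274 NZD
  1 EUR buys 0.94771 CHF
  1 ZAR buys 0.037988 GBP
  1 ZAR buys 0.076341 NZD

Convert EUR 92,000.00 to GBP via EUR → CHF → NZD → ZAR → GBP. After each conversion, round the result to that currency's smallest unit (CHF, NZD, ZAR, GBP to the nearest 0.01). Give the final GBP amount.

EUR 92,000.00 × 0.94771 = CHF 87,189.32
CHF 87,189.32 × 1.6274 = NZD 141,891.90
NZD 141,891.90 ÷ 0.076341 = ZAR 1,858,659.17
ZAR 1,858,659.17 × 0.037988 = GBP 70,606.74

GBP 70,606.74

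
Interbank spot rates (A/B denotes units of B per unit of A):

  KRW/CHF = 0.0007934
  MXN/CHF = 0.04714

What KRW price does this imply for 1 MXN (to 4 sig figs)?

MXN/KRW = 59.42

1 MXN × 0.04714 = 0.04714 CHF
0.04714 CHF ÷ 0.0007934 = 59.4152 KRW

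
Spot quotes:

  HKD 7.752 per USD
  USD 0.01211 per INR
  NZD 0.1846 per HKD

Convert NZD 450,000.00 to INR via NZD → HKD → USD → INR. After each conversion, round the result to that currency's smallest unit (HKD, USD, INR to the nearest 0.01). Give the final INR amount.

INR 25,967,067.71

NZD 450,000.00 ÷ 0.1846 = HKD 2,437,703.14
HKD 2,437,703.14 ÷ 7.752 = USD 314,461.19
USD 314,461.19 ÷ 0.01211 = INR 25,967,067.71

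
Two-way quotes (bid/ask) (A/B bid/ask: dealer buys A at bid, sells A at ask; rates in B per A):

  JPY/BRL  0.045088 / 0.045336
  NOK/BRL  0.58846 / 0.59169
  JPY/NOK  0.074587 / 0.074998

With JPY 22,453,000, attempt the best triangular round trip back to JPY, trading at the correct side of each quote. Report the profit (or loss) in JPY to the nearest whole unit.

Net profit: JPY 360,475

Best loop JPY → BRL → NOK → JPY:
JPY 22,453,000 × 0.045088 (sell JPY at bid) = BRL 1,012,360.86
BRL 1,012,360.86 ÷ 0.59169 (buy NOK at ask) = NOK 1,710,964.97
NOK 1,710,964.97 ÷ 0.074998 (buy JPY at ask) = JPY 22,813,475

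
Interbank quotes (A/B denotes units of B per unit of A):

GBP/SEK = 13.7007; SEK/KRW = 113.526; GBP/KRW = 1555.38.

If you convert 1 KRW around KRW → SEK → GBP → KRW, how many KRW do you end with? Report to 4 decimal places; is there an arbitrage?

Around KRW → SEK → GBP → KRW: 1 ÷ 113.526 ÷ 13.7007 × 1555.38 = 0.999996
Product ≈ 1 (deviation 0.000%, within rounding noise).

1.0000 (no arbitrage)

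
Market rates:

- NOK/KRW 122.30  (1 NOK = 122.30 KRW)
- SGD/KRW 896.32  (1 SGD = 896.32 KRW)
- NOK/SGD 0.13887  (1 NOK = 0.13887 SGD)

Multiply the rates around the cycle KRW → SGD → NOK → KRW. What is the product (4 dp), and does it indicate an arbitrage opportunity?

Around KRW → SGD → NOK → KRW: 1 ÷ 896.32 ÷ 0.13887 × 122.30 = 0.982551
Product < 1; profitable direction is KRW → NOK → SGD → KRW.

0.9826 (arbitrage exists)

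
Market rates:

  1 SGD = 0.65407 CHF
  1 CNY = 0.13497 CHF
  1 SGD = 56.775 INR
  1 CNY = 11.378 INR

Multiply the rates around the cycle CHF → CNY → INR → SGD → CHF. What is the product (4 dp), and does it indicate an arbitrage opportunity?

Around CHF → CNY → INR → SGD → CHF: 1 ÷ 0.13497 × 11.378 ÷ 56.775 × 0.65407 = 0.971171
Product < 1; profitable direction is CHF → SGD → INR → CNY → CHF.

0.9712 (arbitrage exists)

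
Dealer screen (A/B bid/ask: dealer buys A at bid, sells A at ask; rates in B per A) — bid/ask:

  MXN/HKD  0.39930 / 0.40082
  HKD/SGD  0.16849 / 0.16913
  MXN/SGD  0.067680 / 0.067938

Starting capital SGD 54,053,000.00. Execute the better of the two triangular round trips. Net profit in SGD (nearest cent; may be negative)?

Net result: SGD -88,256.12 (no profitable arbitrage after spreads)

Best loop SGD → HKD → MXN → SGD:
SGD 54,053,000.00 ÷ 0.16913 (buy HKD at ask) = HKD 319,594,394.84
HKD 319,594,394.84 ÷ 0.40082 (buy MXN at ask) = MXN 797,351,416.71
MXN 797,351,416.71 × 0.067680 (sell MXN at bid) = SGD 53,964,743.88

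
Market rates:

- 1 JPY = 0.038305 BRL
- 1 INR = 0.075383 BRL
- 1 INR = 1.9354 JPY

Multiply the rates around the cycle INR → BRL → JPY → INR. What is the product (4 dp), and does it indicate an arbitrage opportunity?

1.0168 (arbitrage exists)

Around INR → BRL → JPY → INR: 1 × 0.075383 ÷ 0.038305 ÷ 1.9354 = 1.016827
Product > 1; profitable direction is INR → BRL → JPY → INR.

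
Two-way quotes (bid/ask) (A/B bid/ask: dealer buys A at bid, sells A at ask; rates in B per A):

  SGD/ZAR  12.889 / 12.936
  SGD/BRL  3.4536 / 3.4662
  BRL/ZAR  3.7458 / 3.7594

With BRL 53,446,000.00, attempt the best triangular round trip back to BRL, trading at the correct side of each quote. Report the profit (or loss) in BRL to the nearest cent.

Net profit: BRL 2,044.63

Best loop BRL → ZAR → SGD → BRL:
BRL 53,446,000.00 × 3.7458 (sell BRL at bid) = ZAR 200,198,026.80
ZAR 200,198,026.80 ÷ 12.936 (buy SGD at ask) = SGD 15,476,037.94
SGD 15,476,037.94 × 3.4536 (sell SGD at bid) = BRL 53,448,044.63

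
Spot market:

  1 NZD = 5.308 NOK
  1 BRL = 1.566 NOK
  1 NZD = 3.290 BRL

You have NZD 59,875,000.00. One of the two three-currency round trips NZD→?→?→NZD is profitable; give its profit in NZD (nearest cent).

Profitable loop is NZD → NOK → BRL → NZD:
NZD 59,875,000.00 × 5.308 = NOK 317,816,500.00
NOK 317,816,500.00 ÷ 1.566 = BRL 202,947,956.58
BRL 202,947,956.58 ÷ 3.290 = NZD 61,686,308.99
Profit = NZD 61,686,308.99 − NZD 59,875,000.00

Profit: NZD 1,811,308.99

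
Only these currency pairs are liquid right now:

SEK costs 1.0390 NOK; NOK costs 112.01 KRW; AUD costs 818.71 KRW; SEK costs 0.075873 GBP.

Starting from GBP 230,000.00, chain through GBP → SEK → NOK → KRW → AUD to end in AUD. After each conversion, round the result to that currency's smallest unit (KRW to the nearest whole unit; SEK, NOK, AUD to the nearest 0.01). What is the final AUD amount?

GBP 230,000.00 ÷ 0.075873 = SEK 3,031,381.39
SEK 3,031,381.39 × 1.0390 = NOK 3,149,605.26
NOK 3,149,605.26 × 112.01 = KRW 352,787,285
KRW 352,787,285 ÷ 818.71 = AUD 430,906.29

AUD 430,906.29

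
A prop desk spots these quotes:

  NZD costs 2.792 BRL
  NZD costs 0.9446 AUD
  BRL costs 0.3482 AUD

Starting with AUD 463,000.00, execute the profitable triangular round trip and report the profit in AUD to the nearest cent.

Profit: AUD 13,515.72

Profitable loop is AUD → NZD → BRL → AUD:
AUD 463,000.00 ÷ 0.9446 = NZD 490,154.56
NZD 490,154.56 × 2.792 = BRL 1,368,511.54
BRL 1,368,511.54 × 0.3482 = AUD 476,515.72
Profit = AUD 476,515.72 − AUD 463,000.00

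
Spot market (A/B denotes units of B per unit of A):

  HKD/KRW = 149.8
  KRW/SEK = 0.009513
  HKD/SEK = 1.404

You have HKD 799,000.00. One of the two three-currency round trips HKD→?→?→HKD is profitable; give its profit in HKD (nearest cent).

Profitable loop is HKD → KRW → SEK → HKD:
HKD 799,000.00 × 149.8 = KRW 119,690,200
KRW 119,690,200 × 0.009513 = SEK 1,138,612.87
SEK 1,138,612.87 ÷ 1.404 = HKD 810,977.83
Profit = HKD 810,977.83 − HKD 799,000.00

Profit: HKD 11,977.83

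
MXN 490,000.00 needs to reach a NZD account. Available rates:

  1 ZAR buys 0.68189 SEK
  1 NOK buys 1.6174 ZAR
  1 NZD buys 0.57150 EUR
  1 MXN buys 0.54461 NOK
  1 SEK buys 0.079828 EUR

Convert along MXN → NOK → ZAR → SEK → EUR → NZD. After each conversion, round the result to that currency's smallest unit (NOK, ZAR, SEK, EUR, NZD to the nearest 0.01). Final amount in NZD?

MXN 490,000.00 × 0.54461 = NOK 266,858.90
NOK 266,858.90 × 1.6174 = ZAR 431,617.58
ZAR 431,617.58 × 0.68189 = SEK 294,315.71
SEK 294,315.71 × 0.079828 = EUR 23,494.63
EUR 23,494.63 ÷ 0.57150 = NZD 41,110.46

NZD 41,110.46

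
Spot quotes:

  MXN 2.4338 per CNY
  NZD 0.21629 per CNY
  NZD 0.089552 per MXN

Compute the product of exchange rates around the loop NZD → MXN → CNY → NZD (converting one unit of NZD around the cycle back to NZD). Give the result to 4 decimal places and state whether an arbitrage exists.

Around NZD → MXN → CNY → NZD: 1 ÷ 0.089552 ÷ 2.4338 × 0.21629 = 0.992376
Product < 1; profitable direction is NZD → CNY → MXN → NZD.

0.9924 (arbitrage exists)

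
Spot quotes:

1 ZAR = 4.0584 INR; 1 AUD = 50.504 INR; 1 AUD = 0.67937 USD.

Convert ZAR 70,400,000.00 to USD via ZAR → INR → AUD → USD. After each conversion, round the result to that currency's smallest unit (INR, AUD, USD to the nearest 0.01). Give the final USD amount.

ZAR 70,400,000.00 × 4.0584 = INR 285,711,360.00
INR 285,711,360.00 ÷ 50.504 = AUD 5,657,202.60
AUD 5,657,202.60 × 0.67937 = USD 3,843,333.73

USD 3,843,333.73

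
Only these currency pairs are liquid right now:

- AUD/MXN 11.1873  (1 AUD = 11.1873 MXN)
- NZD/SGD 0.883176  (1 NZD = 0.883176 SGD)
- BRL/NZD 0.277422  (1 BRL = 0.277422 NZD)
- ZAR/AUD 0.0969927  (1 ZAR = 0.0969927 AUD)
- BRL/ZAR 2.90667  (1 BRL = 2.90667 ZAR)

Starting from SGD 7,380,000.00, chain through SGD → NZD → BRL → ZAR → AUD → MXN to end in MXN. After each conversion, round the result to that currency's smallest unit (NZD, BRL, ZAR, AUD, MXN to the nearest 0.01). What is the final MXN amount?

MXN 95,001,019.61

SGD 7,380,000.00 ÷ 0.883176 = NZD 8,356,205.33
NZD 8,356,205.33 ÷ 0.277422 = BRL 30,120,918.06
BRL 30,120,918.06 × 2.90667 = ZAR 87,551,568.90
ZAR 87,551,568.90 × 0.0969927 = AUD 8,491,863.06
AUD 8,491,863.06 × 11.1873 = MXN 95,001,019.61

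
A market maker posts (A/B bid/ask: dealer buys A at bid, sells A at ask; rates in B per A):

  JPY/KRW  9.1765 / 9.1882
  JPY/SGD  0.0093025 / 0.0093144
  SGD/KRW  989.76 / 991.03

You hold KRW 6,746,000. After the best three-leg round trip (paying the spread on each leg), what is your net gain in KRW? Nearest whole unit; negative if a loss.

Best loop KRW → JPY → SGD → KRW:
KRW 6,746,000 ÷ 9.1882 (buy JPY at ask) = JPY 734,203
JPY 734,203 × 0.0093025 (sell JPY at bid) = SGD 6,829.92
SGD 6,829.92 × 989.76 (sell SGD at bid) = KRW 6,759,981

Net profit: KRW 13,981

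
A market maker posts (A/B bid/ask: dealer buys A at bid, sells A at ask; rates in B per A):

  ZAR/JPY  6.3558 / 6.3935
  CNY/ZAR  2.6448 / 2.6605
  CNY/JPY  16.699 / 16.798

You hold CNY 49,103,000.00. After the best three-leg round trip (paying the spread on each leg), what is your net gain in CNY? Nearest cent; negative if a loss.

Best loop CNY → ZAR → JPY → CNY:
CNY 49,103,000.00 × 2.6448 (sell CNY at bid) = ZAR 129,867,614.40
ZAR 129,867,614.40 × 6.3558 (sell ZAR at bid) = JPY 825,412,584
JPY 825,412,584 ÷ 16.798 (buy CNY at ask) = CNY 49,137,551.11

Net profit: CNY 34,551.11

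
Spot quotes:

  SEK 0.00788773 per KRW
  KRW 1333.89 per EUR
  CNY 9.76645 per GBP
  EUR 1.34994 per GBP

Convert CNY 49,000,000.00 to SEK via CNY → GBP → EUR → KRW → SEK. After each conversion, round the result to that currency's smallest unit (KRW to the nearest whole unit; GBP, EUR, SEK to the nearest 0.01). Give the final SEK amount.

CNY 49,000,000.00 ÷ 9.76645 = GBP 5,017,176.15
GBP 5,017,176.15 × 1.34994 = EUR 6,772,886.77
EUR 6,772,886.77 × 1333.89 = KRW 9,034,285,934
KRW 9,034,285,934 × 0.00788773 = SEK 71,260,008.19

SEK 71,260,008.19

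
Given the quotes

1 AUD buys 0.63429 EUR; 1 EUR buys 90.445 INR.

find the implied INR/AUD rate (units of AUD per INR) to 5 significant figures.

INR/AUD = 0.017431

1 INR ÷ 90.445 = 0.0110564 EUR
0.0110564 EUR ÷ 0.63429 = 0.0174312 AUD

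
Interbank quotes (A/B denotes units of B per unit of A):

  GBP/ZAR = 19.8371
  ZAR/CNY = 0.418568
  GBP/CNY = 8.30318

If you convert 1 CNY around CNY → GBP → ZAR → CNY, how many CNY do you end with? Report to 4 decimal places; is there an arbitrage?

1.0000 (no arbitrage)

Around CNY → GBP → ZAR → CNY: 1 ÷ 8.30318 × 19.8371 × 0.418568 = 0.999999
Product ≈ 1 (deviation 0.000%, within rounding noise).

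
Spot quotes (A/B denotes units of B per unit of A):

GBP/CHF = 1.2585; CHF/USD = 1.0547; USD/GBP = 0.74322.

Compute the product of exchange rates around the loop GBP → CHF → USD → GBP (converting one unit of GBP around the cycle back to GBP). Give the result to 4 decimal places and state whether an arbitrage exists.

0.9865 (arbitrage exists)

Around GBP → CHF → USD → GBP: 1 × 1.2585 × 1.0547 × 0.74322 = 0.986506
Product < 1; profitable direction is GBP → USD → CHF → GBP.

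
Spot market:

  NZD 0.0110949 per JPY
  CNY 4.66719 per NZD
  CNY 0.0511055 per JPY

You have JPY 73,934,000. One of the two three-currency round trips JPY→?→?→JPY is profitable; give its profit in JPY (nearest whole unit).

Profit: JPY 978,697

Profitable loop is JPY → NZD → CNY → JPY:
JPY 73,934,000 × 0.0110949 = NZD 820,290.34
NZD 820,290.34 × 4.66719 = CNY 3,828,450.86
CNY 3,828,450.86 ÷ 0.0511055 = JPY 74,912,697
Profit = JPY 74,912,697 − JPY 73,934,000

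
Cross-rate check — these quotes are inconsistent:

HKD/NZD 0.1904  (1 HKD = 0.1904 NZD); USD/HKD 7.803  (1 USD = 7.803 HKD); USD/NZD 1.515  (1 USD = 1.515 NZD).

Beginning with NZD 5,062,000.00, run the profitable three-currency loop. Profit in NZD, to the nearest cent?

Profit: NZD 99,860.02

Profitable loop is NZD → HKD → USD → NZD:
NZD 5,062,000.00 ÷ 0.1904 = HKD 26,586,134.45
HKD 26,586,134.45 ÷ 7.803 = USD 3,407,168.33
USD 3,407,168.33 × 1.515 = NZD 5,161,860.02
Profit = NZD 5,161,860.02 − NZD 5,062,000.00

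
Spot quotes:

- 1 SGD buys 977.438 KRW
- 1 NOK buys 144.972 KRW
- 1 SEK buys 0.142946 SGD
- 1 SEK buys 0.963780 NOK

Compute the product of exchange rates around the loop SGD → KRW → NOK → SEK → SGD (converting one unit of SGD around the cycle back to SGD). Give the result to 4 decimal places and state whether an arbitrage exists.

1.0000 (no arbitrage)

Around SGD → KRW → NOK → SEK → SGD: 1 × 977.438 ÷ 144.972 ÷ 0.963780 × 0.142946 = 0.999998
Product ≈ 1 (deviation 0.000%, within rounding noise).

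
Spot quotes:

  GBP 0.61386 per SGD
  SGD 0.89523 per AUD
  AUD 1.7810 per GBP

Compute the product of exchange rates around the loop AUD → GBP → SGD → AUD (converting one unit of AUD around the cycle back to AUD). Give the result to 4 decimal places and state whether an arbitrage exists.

1.0217 (arbitrage exists)

Around AUD → GBP → SGD → AUD: 1 ÷ 1.7810 ÷ 0.61386 ÷ 0.89523 = 1.021721
Product > 1; profitable direction is AUD → GBP → SGD → AUD.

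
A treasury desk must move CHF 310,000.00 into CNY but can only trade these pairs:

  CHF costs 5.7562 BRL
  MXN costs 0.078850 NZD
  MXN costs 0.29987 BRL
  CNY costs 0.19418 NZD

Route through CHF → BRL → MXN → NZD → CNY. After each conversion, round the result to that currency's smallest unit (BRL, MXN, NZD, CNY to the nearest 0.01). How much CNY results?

CNY 2,416,360.64

CHF 310,000.00 × 5.7562 = BRL 1,784,422.00
BRL 1,784,422.00 ÷ 0.29987 = MXN 5,950,651.95
MXN 5,950,651.95 × 0.078850 = NZD 469,208.91
NZD 469,208.91 ÷ 0.19418 = CNY 2,416,360.64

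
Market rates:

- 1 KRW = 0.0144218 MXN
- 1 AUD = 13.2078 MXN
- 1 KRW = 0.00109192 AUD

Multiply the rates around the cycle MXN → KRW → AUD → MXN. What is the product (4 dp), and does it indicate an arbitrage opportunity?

1.0000 (no arbitrage)

Around MXN → KRW → AUD → MXN: 1 ÷ 0.0144218 × 0.00109192 × 13.2078 = 1.000004
Product ≈ 1 (deviation 0.000%, within rounding noise).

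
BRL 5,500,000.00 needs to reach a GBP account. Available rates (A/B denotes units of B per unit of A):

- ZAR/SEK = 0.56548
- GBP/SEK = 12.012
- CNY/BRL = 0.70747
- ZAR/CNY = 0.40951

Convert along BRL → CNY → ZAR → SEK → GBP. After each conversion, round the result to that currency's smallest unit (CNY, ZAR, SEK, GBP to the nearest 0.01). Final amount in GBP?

BRL 5,500,000.00 ÷ 0.70747 = CNY 7,774,181.24
CNY 7,774,181.24 ÷ 0.40951 = ZAR 18,984,105.98
ZAR 18,984,105.98 × 0.56548 = SEK 10,735,132.25
SEK 10,735,132.25 ÷ 12.012 = GBP 893,700.65

GBP 893,700.65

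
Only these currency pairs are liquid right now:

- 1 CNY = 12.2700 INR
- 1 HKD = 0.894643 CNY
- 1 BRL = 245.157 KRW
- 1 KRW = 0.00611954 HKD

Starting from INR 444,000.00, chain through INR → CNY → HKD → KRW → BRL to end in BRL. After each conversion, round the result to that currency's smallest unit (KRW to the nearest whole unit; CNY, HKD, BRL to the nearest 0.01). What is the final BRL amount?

BRL 26,960.36

INR 444,000.00 ÷ 12.2700 = CNY 36,185.82
CNY 36,185.82 ÷ 0.894643 = HKD 40,447.22
HKD 40,447.22 ÷ 0.00611954 = KRW 6,609,520
KRW 6,609,520 ÷ 245.157 = BRL 26,960.36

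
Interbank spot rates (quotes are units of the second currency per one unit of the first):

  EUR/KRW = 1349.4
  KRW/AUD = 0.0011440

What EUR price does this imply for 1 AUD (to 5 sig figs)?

AUD/EUR = 0.64779

1 AUD ÷ 0.0011440 = 874.126 KRW
874.126 KRW ÷ 1349.4 = 0.647789 EUR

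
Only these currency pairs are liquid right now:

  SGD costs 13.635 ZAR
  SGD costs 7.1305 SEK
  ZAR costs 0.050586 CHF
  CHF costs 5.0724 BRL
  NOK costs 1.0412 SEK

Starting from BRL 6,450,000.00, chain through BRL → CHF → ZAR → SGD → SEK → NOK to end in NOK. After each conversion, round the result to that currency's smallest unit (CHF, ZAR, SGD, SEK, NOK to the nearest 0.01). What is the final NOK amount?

BRL 6,450,000.00 ÷ 5.0724 = CHF 1,271,587.41
CHF 1,271,587.41 ÷ 0.050586 = ZAR 25,137,140.91
ZAR 25,137,140.91 ÷ 13.635 = SGD 1,843,574.69
SGD 1,843,574.69 × 7.1305 = SEK 13,145,609.33
SEK 13,145,609.33 ÷ 1.0412 = NOK 12,625,441.15

NOK 12,625,441.15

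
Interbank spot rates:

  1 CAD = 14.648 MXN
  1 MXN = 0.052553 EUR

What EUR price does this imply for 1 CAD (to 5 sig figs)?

CAD/EUR = 0.76980

1 CAD × 14.648 = 14.648 MXN
14.648 MXN × 0.052553 = 0.769796 EUR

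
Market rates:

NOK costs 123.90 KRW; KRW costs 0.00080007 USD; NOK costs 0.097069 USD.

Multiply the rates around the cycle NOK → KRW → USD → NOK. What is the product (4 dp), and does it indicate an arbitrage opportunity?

1.0212 (arbitrage exists)

Around NOK → KRW → USD → NOK: 1 × 123.90 × 0.00080007 ÷ 0.097069 = 1.021219
Product > 1; profitable direction is NOK → KRW → USD → NOK.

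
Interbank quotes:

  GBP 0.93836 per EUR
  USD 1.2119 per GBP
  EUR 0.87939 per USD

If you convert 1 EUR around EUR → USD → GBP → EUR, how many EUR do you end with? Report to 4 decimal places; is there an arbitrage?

Around EUR → USD → GBP → EUR: 1 ÷ 0.87939 ÷ 1.2119 ÷ 0.93836 = 0.999959
Product ≈ 1 (deviation 0.004%, within rounding noise).

1.0000 (no arbitrage)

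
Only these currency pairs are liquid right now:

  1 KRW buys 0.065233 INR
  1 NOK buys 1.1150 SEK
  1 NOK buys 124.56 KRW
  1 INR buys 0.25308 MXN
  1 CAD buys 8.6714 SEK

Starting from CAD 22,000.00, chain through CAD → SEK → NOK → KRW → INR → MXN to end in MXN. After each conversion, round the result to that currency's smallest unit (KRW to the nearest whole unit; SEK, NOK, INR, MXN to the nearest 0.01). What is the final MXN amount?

MXN 351,836.43

CAD 22,000.00 × 8.6714 = SEK 190,770.80
SEK 190,770.80 ÷ 1.1150 = NOK 171,094.89
NOK 171,094.89 × 124.56 = KRW 21,311,579
KRW 21,311,579 × 0.065233 = INR 1,390,218.23
INR 1,390,218.23 × 0.25308 = MXN 351,836.43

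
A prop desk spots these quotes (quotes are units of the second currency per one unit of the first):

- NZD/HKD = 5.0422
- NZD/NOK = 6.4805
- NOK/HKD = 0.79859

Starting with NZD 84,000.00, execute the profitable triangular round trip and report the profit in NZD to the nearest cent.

Profit: NZD 2,216.74

Profitable loop is NZD → NOK → HKD → NZD:
NZD 84,000.00 × 6.4805 = NOK 544,362.00
NOK 544,362.00 × 0.79859 = HKD 434,722.05
HKD 434,722.05 ÷ 5.0422 = NZD 86,216.74
Profit = NZD 86,216.74 − NZD 84,000.00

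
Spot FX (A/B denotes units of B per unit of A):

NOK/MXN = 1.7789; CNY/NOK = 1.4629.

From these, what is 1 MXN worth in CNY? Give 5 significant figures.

1 MXN ÷ 1.7789 = 0.562145 NOK
0.562145 NOK ÷ 1.4629 = 0.384268 CNY

MXN/CNY = 0.38427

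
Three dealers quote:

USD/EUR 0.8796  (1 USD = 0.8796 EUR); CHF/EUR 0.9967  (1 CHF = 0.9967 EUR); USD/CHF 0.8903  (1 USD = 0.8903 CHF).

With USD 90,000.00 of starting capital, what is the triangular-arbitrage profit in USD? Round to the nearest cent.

Profitable loop is USD → CHF → EUR → USD:
USD 90,000.00 × 0.8903 = CHF 80,127.00
CHF 80,127.00 × 0.9967 = EUR 79,862.58
EUR 79,862.58 ÷ 0.8796 = USD 90,794.20
Profit = USD 90,794.20 − USD 90,000.00

Profit: USD 794.20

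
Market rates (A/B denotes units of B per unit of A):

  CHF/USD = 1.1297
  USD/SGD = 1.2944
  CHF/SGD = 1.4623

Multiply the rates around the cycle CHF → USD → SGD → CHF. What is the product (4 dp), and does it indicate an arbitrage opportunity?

Around CHF → USD → SGD → CHF: 1 × 1.1297 × 1.2944 ÷ 1.4623 = 0.999989
Product ≈ 1 (deviation 0.001%, within rounding noise).

1.0000 (no arbitrage)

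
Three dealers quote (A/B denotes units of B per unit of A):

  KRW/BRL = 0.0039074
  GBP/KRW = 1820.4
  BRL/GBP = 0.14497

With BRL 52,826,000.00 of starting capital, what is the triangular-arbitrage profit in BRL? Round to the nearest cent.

Profitable loop is BRL → GBP → KRW → BRL:
BRL 52,826,000.00 × 0.14497 = GBP 7,658,185.22
GBP 7,658,185.22 × 1820.4 = KRW 13,940,960,374
KRW 13,940,960,374 × 0.0039074 = BRL 54,472,908.57
Profit = BRL 54,472,908.57 − BRL 52,826,000.00

Profit: BRL 1,646,908.57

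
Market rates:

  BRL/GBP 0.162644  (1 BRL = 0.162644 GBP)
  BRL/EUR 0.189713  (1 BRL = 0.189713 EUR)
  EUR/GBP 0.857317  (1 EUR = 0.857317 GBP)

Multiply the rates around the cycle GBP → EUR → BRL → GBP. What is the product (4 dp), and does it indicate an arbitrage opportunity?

Around GBP → EUR → BRL → GBP: 1 ÷ 0.857317 ÷ 0.189713 × 0.162644 = 0.999999
Product ≈ 1 (deviation 0.000%, within rounding noise).

1.0000 (no arbitrage)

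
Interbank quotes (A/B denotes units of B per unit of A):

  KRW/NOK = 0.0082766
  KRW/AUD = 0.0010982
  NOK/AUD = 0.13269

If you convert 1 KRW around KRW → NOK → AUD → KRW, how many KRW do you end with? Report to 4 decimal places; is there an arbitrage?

Around KRW → NOK → AUD → KRW: 1 × 0.0082766 × 0.13269 ÷ 0.0010982 = 1.000020
Product ≈ 1 (deviation 0.002%, within rounding noise).

1.0000 (no arbitrage)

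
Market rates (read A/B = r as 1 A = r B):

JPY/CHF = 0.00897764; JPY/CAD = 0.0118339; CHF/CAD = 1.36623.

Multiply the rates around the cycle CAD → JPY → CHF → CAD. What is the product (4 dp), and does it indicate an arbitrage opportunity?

1.0365 (arbitrage exists)

Around CAD → JPY → CHF → CAD: 1 ÷ 0.0118339 × 0.00897764 × 1.36623 = 1.036473
Product > 1; profitable direction is CAD → JPY → CHF → CAD.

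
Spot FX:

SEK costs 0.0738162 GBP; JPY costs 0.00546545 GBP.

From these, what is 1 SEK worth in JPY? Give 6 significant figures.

1 SEK × 0.0738162 = 0.0738162 GBP
0.0738162 GBP ÷ 0.00546545 = 13.506 JPY

SEK/JPY = 13.5060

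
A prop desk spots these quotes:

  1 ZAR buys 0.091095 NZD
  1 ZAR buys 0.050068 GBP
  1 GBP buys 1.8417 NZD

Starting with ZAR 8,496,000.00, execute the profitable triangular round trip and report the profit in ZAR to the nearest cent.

Profit: ZAR 104,012.75

Profitable loop is ZAR → GBP → NZD → ZAR:
ZAR 8,496,000.00 × 0.050068 = GBP 425,377.73
GBP 425,377.73 × 1.8417 = NZD 783,418.16
NZD 783,418.16 ÷ 0.091095 = ZAR 8,600,012.75
Profit = ZAR 8,600,012.75 − ZAR 8,496,000.00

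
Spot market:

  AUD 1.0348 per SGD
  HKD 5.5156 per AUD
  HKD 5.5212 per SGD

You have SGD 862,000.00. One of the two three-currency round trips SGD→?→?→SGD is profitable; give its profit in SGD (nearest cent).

Profitable loop is SGD → AUD → HKD → SGD:
SGD 862,000.00 × 1.0348 = AUD 891,997.60
AUD 891,997.60 × 5.5156 = HKD 4,919,901.96
HKD 4,919,901.96 ÷ 5.5212 = SGD 891,092.87
Profit = SGD 891,092.87 − SGD 862,000.00

Profit: SGD 29,092.87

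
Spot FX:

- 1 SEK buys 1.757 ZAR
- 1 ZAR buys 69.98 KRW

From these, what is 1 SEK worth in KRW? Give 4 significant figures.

SEK/KRW = 123.0

1 SEK × 1.757 = 1.757 ZAR
1.757 ZAR × 69.98 = 122.955 KRW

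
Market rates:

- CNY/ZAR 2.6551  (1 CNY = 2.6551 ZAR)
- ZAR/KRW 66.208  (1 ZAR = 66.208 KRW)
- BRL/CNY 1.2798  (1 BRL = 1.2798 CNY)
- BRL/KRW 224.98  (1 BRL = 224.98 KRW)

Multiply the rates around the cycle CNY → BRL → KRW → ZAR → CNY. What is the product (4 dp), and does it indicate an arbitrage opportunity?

Around CNY → BRL → KRW → ZAR → CNY: 1 ÷ 1.2798 × 224.98 ÷ 66.208 ÷ 2.6551 = 1.000024
Product ≈ 1 (deviation 0.002%, within rounding noise).

1.0000 (no arbitrage)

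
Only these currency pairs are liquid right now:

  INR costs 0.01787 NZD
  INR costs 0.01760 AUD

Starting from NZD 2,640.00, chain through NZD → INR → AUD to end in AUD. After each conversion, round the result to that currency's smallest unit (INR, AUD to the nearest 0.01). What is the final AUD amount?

NZD 2,640.00 ÷ 0.01787 = INR 147,733.63
INR 147,733.63 × 0.01760 = AUD 2,600.11

AUD 2,600.11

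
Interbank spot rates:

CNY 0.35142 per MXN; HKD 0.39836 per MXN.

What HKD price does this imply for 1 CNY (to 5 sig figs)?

1 CNY ÷ 0.35142 = 2.8456 MXN
2.8456 MXN × 0.39836 = 1.13357 HKD

CNY/HKD = 1.1336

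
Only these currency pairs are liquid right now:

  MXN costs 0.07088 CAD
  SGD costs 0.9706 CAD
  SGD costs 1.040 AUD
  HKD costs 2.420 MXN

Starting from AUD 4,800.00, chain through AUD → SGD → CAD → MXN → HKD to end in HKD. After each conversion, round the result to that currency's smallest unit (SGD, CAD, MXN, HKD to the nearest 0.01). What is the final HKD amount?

HKD 26,116.13

AUD 4,800.00 ÷ 1.040 = SGD 4,615.38
SGD 4,615.38 × 0.9706 = CAD 4,479.69
CAD 4,479.69 ÷ 0.07088 = MXN 63,201.04
MXN 63,201.04 ÷ 2.420 = HKD 26,116.13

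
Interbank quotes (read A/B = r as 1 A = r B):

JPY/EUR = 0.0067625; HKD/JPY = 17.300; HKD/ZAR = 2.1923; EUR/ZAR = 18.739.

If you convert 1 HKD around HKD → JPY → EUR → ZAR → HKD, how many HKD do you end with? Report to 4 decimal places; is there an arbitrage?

1.0000 (no arbitrage)

Around HKD → JPY → EUR → ZAR → HKD: 1 × 17.300 × 0.0067625 × 18.739 ÷ 2.1923 = 1.000000
Product ≈ 1 (deviation 0.000%, within rounding noise).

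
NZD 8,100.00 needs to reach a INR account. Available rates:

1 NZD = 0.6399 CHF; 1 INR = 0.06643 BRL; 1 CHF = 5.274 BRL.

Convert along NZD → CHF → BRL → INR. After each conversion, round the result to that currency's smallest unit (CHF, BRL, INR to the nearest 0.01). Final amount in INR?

NZD 8,100.00 × 0.6399 = CHF 5,183.19
CHF 5,183.19 × 5.274 = BRL 27,336.14
BRL 27,336.14 ÷ 0.06643 = INR 411,502.94

INR 411,502.94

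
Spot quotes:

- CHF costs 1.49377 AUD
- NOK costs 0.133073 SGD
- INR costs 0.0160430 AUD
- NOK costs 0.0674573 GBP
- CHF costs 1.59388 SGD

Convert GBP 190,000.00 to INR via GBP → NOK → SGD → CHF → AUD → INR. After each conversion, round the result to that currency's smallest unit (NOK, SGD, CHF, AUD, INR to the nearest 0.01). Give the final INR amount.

INR 21,895,614.29

GBP 190,000.00 ÷ 0.0674573 = NOK 2,816,596.57
NOK 2,816,596.57 × 0.133073 = SGD 374,812.96
SGD 374,812.96 ÷ 1.59388 = CHF 235,157.58
CHF 235,157.58 × 1.49377 = AUD 351,271.34
AUD 351,271.34 ÷ 0.0160430 = INR 21,895,614.29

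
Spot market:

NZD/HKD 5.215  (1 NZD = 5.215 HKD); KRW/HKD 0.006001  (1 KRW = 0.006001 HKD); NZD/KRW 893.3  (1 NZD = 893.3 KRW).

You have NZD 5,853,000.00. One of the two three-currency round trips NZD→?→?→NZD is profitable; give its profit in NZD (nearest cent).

Profit: NZD 163,517.33

Profitable loop is NZD → KRW → HKD → NZD:
NZD 5,853,000.00 × 893.3 = KRW 5,228,484,900
KRW 5,228,484,900 × 0.006001 = HKD 31,376,137.88
HKD 31,376,137.88 ÷ 5.215 = NZD 6,016,517.33
Profit = NZD 6,016,517.33 − NZD 5,853,000.00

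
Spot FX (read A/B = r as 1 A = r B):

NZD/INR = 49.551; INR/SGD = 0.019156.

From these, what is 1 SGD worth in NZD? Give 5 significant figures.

1 SGD ÷ 0.019156 = 52.203 INR
52.203 INR ÷ 49.551 = 1.05352 NZD

SGD/NZD = 1.0535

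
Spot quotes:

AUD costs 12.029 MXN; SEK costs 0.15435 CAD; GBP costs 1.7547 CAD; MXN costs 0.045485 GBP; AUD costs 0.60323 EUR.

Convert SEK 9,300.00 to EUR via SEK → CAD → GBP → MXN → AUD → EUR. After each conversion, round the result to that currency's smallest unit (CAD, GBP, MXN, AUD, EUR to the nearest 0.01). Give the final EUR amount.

EUR 901.93

SEK 9,300.00 × 0.15435 = CAD 1,435.45
CAD 1,435.45 ÷ 1.7547 = GBP 818.06
GBP 818.06 ÷ 0.045485 = MXN 17,985.27
MXN 17,985.27 ÷ 12.029 = AUD 1,495.16
AUD 1,495.16 × 0.60323 = EUR 901.93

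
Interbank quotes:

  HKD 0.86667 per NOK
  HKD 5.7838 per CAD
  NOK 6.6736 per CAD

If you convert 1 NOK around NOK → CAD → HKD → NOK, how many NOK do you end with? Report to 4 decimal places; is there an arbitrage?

Around NOK → CAD → HKD → NOK: 1 ÷ 6.6736 × 5.7838 ÷ 0.86667 = 0.999998
Product ≈ 1 (deviation 0.000%, within rounding noise).

1.0000 (no arbitrage)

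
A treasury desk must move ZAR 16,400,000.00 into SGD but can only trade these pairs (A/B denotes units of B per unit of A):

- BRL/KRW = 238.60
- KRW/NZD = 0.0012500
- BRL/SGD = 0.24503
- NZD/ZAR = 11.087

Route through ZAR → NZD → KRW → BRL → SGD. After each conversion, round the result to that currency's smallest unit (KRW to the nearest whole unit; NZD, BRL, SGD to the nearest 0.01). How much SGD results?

SGD 1,215,258.34

ZAR 16,400,000.00 ÷ 11.087 = NZD 1,479,209.89
NZD 1,479,209.89 ÷ 0.0012500 = KRW 1,183,367,912
KRW 1,183,367,912 ÷ 238.60 = BRL 4,959,630.81
BRL 4,959,630.81 × 0.24503 = SGD 1,215,258.34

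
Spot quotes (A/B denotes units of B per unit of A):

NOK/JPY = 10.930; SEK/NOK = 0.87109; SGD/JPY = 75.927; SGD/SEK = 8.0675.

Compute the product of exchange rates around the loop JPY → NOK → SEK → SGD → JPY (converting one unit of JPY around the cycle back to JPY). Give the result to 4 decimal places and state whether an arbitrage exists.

Around JPY → NOK → SEK → SGD → JPY: 1 ÷ 10.930 ÷ 0.87109 ÷ 8.0675 × 75.927 = 0.988494
Product < 1; profitable direction is JPY → SGD → SEK → NOK → JPY.

0.9885 (arbitrage exists)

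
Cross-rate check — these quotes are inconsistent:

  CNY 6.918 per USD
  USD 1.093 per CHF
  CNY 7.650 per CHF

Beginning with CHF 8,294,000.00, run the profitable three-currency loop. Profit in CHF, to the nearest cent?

Profit: CHF 97,213.03

Profitable loop is CHF → CNY → USD → CHF:
CHF 8,294,000.00 × 7.650 = CNY 63,449,100.00
CNY 63,449,100.00 ÷ 6.918 = USD 9,171,595.84
USD 9,171,595.84 ÷ 1.093 = CHF 8,391,213.03
Profit = CHF 8,391,213.03 − CHF 8,294,000.00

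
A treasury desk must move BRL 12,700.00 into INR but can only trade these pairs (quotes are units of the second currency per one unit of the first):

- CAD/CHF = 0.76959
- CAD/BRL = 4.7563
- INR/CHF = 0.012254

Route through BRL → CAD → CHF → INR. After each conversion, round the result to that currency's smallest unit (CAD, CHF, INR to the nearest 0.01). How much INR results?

INR 167,693.00

BRL 12,700.00 ÷ 4.7563 = CAD 2,670.14
CAD 2,670.14 × 0.76959 = CHF 2,054.91
CHF 2,054.91 ÷ 0.012254 = INR 167,693.00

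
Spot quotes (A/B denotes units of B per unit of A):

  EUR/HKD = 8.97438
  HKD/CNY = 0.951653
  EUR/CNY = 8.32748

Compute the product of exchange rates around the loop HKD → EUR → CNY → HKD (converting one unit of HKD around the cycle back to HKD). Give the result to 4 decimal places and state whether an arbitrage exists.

0.9751 (arbitrage exists)

Around HKD → EUR → CNY → HKD: 1 ÷ 8.97438 × 8.32748 ÷ 0.951653 = 0.975058
Product < 1; profitable direction is HKD → CNY → EUR → HKD.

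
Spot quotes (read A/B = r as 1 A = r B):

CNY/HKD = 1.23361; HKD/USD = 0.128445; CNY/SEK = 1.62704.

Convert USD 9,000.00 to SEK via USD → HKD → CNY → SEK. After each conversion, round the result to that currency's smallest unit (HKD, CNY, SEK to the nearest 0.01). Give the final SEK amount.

SEK 92,415.68

USD 9,000.00 ÷ 0.128445 = HKD 70,068.90
HKD 70,068.90 ÷ 1.23361 = CNY 56,799.88
CNY 56,799.88 × 1.62704 = SEK 92,415.68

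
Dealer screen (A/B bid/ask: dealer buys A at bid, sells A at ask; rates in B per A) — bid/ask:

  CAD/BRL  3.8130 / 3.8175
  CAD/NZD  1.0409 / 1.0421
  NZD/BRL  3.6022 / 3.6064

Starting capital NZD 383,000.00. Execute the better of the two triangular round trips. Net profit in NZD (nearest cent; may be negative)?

Best loop NZD → CAD → BRL → NZD:
NZD 383,000.00 ÷ 1.0421 (buy CAD at ask) = CAD 367,527.11
CAD 367,527.11 × 3.8130 (sell CAD at bid) = BRL 1,401,380.87
BRL 1,401,380.87 ÷ 3.6064 (buy NZD at ask) = NZD 388,581.65

Net profit: NZD 5,581.65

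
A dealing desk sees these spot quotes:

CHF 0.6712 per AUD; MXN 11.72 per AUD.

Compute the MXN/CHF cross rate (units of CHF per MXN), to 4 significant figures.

MXN/CHF = 0.05727

1 MXN ÷ 11.72 = 0.0853242 AUD
0.0853242 AUD × 0.6712 = 0.0572696 CHF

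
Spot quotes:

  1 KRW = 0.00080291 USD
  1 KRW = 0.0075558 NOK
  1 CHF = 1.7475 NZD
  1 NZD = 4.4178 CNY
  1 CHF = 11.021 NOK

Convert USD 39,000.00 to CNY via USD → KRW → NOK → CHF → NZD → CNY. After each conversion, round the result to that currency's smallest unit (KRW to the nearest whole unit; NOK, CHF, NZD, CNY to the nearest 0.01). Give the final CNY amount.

CNY 257,087.16

USD 39,000.00 ÷ 0.00080291 = KRW 48,573,315
KRW 48,573,315 × 0.0075558 = NOK 367,010.25
NOK 367,010.25 ÷ 11.021 = CHF 33,300.99
CHF 33,300.99 × 1.7475 = NZD 58,193.48
NZD 58,193.48 × 4.4178 = CNY 257,087.16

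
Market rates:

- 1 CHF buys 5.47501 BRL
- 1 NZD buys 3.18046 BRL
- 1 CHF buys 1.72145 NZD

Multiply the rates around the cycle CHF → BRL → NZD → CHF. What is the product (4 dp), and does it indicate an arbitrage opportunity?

1.0000 (no arbitrage)

Around CHF → BRL → NZD → CHF: 1 × 5.47501 ÷ 3.18046 ÷ 1.72145 = 1.000001
Product ≈ 1 (deviation 0.000%, within rounding noise).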